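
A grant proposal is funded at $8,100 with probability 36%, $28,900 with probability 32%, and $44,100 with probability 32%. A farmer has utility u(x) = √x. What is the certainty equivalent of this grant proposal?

E[u] = 0.36·√8100 + 0.32·√28900 + 0.32·√44100 = 0.36·90 + 0.32·170 + 0.32·210 = 154
CE = (154)² = 23716

$23,716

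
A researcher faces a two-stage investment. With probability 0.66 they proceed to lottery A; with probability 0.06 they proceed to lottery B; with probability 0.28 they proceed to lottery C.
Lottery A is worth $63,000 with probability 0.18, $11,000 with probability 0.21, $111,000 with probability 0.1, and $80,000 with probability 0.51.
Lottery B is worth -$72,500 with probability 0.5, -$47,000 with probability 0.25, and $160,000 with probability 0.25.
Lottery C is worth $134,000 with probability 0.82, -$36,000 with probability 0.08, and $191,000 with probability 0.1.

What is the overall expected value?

EV(A) = 0.18 × 63000 + 0.21 × 11000 + 0.1 × 111000 + 0.51 × 80000 = 11340 + 2310 + 11100 + 40800 = 65550
EV(B) = 0.5 × (-72500) + 0.25 × (-47000) + 0.25 × 160000 = -36250 − 11750 + 40000 = -8000
EV(C) = 0.82 × 134000 + 0.08 × (-36000) + 0.1 × 191000 = 109880 − 2880 + 19100 = 126100
Overall = 0.66 × 65550 + 0.06 × (-8000) + 0.28 × 126100 = 43263 − 480 + 35308 = 78091

$78,091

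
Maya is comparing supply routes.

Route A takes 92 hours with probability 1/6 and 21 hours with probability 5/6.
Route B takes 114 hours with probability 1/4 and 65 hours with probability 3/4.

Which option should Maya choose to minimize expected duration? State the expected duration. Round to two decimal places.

Route A (32.83 hours)

Route A = 1/6 × 92 + 5/6 × 21 = 15.3333 + 17.5 = 32.8333
Route B = 1/4 × 114 + 3/4 × 65 = 28.5 + 48.75 = 77.25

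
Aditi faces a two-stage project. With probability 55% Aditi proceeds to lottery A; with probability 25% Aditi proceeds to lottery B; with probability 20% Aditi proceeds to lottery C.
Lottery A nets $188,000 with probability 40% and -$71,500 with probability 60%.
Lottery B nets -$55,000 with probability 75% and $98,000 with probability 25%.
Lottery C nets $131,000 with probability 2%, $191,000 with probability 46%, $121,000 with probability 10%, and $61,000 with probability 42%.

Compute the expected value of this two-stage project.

$39,217.50

EV(A) = 0.4 × 188000 + 0.6 × (-71500) = 75200 − 42900 = 32300
EV(B) = 0.75 × (-55000) + 0.25 × 98000 = -41250 + 24500 = -16750
EV(C) = 0.02 × 131000 + 0.46 × 191000 + 0.1 × 121000 + 0.42 × 61000 = 2620 + 87860 + 12100 + 25620 = 128200
Overall = 0.55 × 32300 + 0.25 × (-16750) + 0.2 × 128200 = 17765 − 4187.5 + 25640 = 39217.5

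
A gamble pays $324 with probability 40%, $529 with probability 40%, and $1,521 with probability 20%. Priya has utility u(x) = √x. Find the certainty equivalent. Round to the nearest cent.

E[u] = 0.4·√324 + 0.4·√529 + 0.2·√1521 = 0.4·18 + 0.4·23 + 0.2·39 = 24.2
CE = (24.2)² = 585.64

$585.64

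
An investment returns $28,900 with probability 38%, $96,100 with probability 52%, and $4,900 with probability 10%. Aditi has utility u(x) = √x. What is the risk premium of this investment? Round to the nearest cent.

E[u] = 0.38·√28900 + 0.52·√96100 + 0.1·√4900 = 0.38·170 + 0.52·310 + 0.1·70 = 232.8
CE = (232.8)² = 54195.84
Risk premium = EV − CE = 61444 − 54195.84 = 7248.16

$7,248.16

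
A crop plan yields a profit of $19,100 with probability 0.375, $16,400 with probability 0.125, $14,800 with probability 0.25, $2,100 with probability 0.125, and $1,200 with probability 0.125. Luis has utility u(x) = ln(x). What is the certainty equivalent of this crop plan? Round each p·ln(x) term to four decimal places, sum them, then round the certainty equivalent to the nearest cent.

E[u] = 0.375·ln(19100) + 0.125·ln(16400) + 0.25·ln(14800) + 0.125·ln(2100) + 0.125·ln(1200) = 3.6965 + 1.2131 + 2.4006 + 0.9562 + 0.8863 = 9.1527
CE = e^9.1527 ≈ 9439.89

$9,439.89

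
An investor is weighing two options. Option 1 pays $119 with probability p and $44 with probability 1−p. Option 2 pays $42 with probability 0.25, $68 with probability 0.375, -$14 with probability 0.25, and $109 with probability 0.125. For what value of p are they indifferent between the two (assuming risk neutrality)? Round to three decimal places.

EV(Option 2) = 0.25 × 42 + 0.375 × 68 + 0.25 × (-14) + 0.125 × 109 = 10.5 + 25.5 − 3.5 + 13.625 = 46.125
p·119 + (1−p)·44 = 46.125
75p + 44 = 46.125
p = (46.125 − 44) / 75

p = 0.028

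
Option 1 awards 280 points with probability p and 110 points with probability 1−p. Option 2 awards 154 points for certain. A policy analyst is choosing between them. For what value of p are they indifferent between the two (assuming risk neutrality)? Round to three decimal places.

p·280 + (1−p)·110 = 154
170p + 110 = 154
p = (154 − 110) / 170

p = 0.259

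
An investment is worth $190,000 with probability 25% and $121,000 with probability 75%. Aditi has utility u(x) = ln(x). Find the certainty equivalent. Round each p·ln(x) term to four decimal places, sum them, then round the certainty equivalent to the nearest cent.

E[u] = 0.25·ln(190000) + 0.75·ln(121000) = 3.0387 + 8.7777 = 11.8164
CE = e^11.8164 ≈ 135455.71

$135,455.71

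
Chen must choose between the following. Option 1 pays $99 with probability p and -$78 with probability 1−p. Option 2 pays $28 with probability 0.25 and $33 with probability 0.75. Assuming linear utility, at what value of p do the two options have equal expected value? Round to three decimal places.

p = 0.620

EV(Option 2) = 0.25 × 28 + 0.75 × 33 = 7 + 24.75 = 31.75
p·99 + (1−p)·(-78) = 31.75
177p − 78 = 31.75
p = (31.75 + 78) / 177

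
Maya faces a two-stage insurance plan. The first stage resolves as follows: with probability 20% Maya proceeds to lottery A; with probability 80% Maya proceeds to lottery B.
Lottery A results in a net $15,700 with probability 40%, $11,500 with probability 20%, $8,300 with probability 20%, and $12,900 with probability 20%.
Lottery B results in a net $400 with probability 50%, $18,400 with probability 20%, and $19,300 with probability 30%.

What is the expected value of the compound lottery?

EV(A) = 0.4 × 15700 + 0.2 × 11500 + 0.2 × 8300 + 0.2 × 12900 = 6280 + 2300 + 1660 + 2580 = 12820
EV(B) = 0.5 × 400 + 0.2 × 18400 + 0.3 × 19300 = 200 + 3680 + 5790 = 9670
Overall = 0.2 × 12820 + 0.8 × 9670 = 2564 + 7736 = 10300

$10,300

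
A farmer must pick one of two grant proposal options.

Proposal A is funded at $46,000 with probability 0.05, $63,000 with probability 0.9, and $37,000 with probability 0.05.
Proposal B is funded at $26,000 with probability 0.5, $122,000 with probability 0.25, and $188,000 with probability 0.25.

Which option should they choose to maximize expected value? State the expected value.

Proposal B ($90,500)

Proposal A = 0.05 × 46000 + 0.9 × 63000 + 0.05 × 37000 = 2300 + 56700 + 1850 = 60850
Proposal B = 0.5 × 26000 + 0.25 × 122000 + 0.25 × 188000 = 13000 + 30500 + 47000 = 90500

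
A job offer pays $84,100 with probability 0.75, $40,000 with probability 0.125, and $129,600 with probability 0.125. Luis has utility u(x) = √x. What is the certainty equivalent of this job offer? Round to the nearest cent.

$82,656.25

E[u] = 0.75·√84100 + 0.125·√40000 + 0.125·√129600 = 0.75·290 + 0.125·200 + 0.125·360 = 287.5
CE = (287.5)² = 82656.25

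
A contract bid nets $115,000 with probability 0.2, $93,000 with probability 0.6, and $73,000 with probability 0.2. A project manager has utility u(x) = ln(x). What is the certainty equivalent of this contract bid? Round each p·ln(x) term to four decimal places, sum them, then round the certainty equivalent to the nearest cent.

E[u] = 0.2·ln(115000) + 0.6·ln(93000) + 0.2·ln(73000) = 2.3305 + 6.8642 + 2.2396 = 11.4343
CE = e^11.4343 ≈ 92438.61

$92,438.61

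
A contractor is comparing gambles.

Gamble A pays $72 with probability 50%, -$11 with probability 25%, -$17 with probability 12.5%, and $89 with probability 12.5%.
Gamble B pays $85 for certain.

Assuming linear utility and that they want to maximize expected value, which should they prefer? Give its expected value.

Gamble A = 0.5 × 72 + 0.25 × (-11) + 0.125 × (-17) + 0.125 × 89 = 36 − 2.75 − 2.125 + 11.125 = 42.25
Gamble B: 85 (certain)

Gamble B ($85)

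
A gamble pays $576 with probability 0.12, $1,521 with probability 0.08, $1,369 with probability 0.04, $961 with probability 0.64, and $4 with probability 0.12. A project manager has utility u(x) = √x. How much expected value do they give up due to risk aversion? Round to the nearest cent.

$101.53

E[u] = 0.12·√576 + 0.08·√1521 + 0.04·√1369 + 0.64·√961 + 0.12·√4 = 0.12·24 + 0.08·39 + 0.04·37 + 0.64·31 + 0.12·2 = 27.56
CE = (27.56)² = 759.5536
Risk premium = EV − CE = 861.08 − 759.5536 = 101.5264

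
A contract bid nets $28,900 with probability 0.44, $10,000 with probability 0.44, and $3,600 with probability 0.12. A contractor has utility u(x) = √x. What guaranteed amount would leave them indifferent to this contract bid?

E[u] = 0.44·√28900 + 0.44·√10000 + 0.12·√3600 = 0.44·170 + 0.44·100 + 0.12·60 = 126
CE = (126)² = 15876

$15,876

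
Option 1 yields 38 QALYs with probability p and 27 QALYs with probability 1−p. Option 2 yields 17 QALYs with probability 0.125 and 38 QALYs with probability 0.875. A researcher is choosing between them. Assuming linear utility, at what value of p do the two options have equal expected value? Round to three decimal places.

p = 0.761

EV(Option 2) = 0.125 × 17 + 0.875 × 38 = 2.125 + 33.25 = 35.375
p·38 + (1−p)·27 = 35.375
11p + 27 = 35.375
p = (35.375 − 27) / 11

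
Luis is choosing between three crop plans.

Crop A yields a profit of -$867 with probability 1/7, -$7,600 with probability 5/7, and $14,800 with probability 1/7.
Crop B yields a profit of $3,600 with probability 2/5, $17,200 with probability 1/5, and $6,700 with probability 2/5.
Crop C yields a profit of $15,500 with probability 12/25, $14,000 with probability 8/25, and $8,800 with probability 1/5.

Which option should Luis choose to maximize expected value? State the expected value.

Crop A = 1/7 × (-867) + 5/7 × (-7600) + 1/7 × 14800 = -123.8571 − 5428.5714 + 2114.2857 = -3438.1429
Crop B = 2/5 × 3600 + 1/5 × 17200 + 2/5 × 6700 = 1440 + 3440 + 2680 = 7560
Crop C = 12/25 × 15500 + 8/25 × 14000 + 1/5 × 8800 = 7440 + 4480 + 1760 = 13680

Crop C ($13,680)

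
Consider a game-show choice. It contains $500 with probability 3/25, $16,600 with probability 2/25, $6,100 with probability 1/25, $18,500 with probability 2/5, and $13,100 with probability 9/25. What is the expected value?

$13,748

EV = 3/25 × 500 + 2/25 × 16600 + 1/25 × 6100 + 2/5 × 18500 + 9/25 × 13100 = 60 + 1328 + 244 + 7400 + 4716 = 13748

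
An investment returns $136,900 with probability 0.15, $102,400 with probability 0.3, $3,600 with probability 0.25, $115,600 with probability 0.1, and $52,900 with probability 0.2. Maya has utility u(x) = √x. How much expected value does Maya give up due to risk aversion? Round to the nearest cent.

E[u] = 0.15·√136900 + 0.3·√102400 + 0.25·√3600 + 0.1·√115600 + 0.2·√52900 = 0.15·370 + 0.3·320 + 0.25·60 + 0.1·340 + 0.2·230 = 246.5
CE = (246.5)² = 60762.25
Risk premium = EV − CE = 74295 − 60762.25 = 13532.75

$13,532.75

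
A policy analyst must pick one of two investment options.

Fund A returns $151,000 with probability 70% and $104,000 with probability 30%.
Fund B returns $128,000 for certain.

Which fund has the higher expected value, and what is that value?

Fund A = 0.7 × 151000 + 0.3 × 104000 = 105700 + 31200 = 136900
Fund B: 128000 (certain)

Fund A ($136,900)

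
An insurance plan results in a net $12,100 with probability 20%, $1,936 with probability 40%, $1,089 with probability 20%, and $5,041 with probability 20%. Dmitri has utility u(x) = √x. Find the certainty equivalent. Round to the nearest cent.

$3,648.16

E[u] = 0.2·√12100 + 0.4·√1936 + 0.2·√1089 + 0.2·√5041 = 0.2·110 + 0.4·44 + 0.2·33 + 0.2·71 = 60.4
CE = (60.4)² = 3648.16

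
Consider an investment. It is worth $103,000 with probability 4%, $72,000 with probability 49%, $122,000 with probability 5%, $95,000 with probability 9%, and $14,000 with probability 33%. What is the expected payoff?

EV = 0.04 × 103000 + 0.49 × 72000 + 0.05 × 122000 + 0.09 × 95000 + 0.33 × 14000 = 4120 + 35280 + 6100 + 8550 + 4620 = 58670

$58,670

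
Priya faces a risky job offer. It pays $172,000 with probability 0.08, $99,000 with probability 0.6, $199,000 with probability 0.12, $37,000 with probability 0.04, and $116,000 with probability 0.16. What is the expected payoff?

$117,080

EV = 0.08 × 172000 + 0.6 × 99000 + 0.12 × 199000 + 0.04 × 37000 + 0.16 × 116000 = 13760 + 59400 + 23880 + 1480 + 18560 = 117080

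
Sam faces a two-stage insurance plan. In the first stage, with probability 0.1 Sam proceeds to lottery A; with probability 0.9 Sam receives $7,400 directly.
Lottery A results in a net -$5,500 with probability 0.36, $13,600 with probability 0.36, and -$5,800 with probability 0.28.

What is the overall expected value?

EV(A) = 0.36 × (-5500) + 0.36 × 13600 + 0.28 × (-5800) = -1980 + 4896 − 1624 = 1292
Branch B: 7400 (certain)
Overall = 0.1 × 1292 + 0.9 × 7400 = 129.2 + 6660 = 6789.2

$6,789.20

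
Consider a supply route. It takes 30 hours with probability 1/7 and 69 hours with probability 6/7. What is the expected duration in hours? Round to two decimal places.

63.43 hours

EV = 1/7 × 30 + 6/7 × 69 = 4.2857 + 59.1429 = 63.4286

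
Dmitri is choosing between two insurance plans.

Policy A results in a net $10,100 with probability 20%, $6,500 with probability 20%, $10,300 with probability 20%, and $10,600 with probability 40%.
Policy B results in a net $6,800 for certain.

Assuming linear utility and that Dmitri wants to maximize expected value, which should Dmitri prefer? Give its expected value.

Policy A ($9,620)

Policy A = 0.2 × 10100 + 0.2 × 6500 + 0.2 × 10300 + 0.4 × 10600 = 2020 + 1300 + 2060 + 4240 = 9620
Policy B: 6800 (certain)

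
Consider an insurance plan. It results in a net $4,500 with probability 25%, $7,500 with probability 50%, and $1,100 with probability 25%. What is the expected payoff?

$5,150

EV = 0.25 × 4500 + 0.5 × 7500 + 0.25 × 1100 = 1125 + 3750 + 275 = 5150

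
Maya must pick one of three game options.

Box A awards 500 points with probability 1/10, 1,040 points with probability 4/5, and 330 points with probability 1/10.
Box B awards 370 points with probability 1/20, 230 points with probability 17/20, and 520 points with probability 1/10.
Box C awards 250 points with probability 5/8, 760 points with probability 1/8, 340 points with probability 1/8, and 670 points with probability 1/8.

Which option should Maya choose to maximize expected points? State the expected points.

Box A (915 points)

Box A = 1/10 × 500 + 4/5 × 1040 + 1/10 × 330 = 50 + 832 + 33 = 915
Box B = 1/20 × 370 + 17/20 × 230 + 1/10 × 520 = 18.5 + 195.5 + 52 = 266
Box C = 5/8 × 250 + 1/8 × 760 + 1/8 × 340 + 1/8 × 670 = 156.25 + 95 + 42.5 + 83.75 = 377.5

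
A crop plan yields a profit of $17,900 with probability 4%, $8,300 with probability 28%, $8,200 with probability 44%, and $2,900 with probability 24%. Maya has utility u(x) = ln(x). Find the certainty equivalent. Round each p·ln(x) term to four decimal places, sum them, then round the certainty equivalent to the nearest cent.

E[u] = 0.04·ln(17900) + 0.28·ln(8300) + 0.44·ln(8200) + 0.24·ln(2900) = 0.3917 + 2.5267 + 3.9652 + 1.9134 = 8.7970
CE = e^8.7970 ≈ 6614.37

$6,614.37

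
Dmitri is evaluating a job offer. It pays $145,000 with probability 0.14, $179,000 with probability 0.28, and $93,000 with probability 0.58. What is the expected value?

EV = 0.14 × 145000 + 0.28 × 179000 + 0.58 × 93000 = 20300 + 50120 + 53940 = 124360

$124,360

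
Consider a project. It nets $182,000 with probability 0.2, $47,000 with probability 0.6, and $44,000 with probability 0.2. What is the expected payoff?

EV = 0.2 × 182000 + 0.6 × 47000 + 0.2 × 44000 = 36400 + 28200 + 8800 = 73400

$73,400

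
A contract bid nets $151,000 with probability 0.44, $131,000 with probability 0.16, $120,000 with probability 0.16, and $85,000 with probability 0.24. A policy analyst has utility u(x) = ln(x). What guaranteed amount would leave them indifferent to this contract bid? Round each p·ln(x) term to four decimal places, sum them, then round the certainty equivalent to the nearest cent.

E[u] = 0.44·ln(151000) + 0.16·ln(131000) + 0.16·ln(120000) + 0.24·ln(85000) = 5.2470 + 1.8853 + 1.8712 + 2.7241 = 11.7276
CE = e^11.7276 ≈ 123945.84

$123,945.84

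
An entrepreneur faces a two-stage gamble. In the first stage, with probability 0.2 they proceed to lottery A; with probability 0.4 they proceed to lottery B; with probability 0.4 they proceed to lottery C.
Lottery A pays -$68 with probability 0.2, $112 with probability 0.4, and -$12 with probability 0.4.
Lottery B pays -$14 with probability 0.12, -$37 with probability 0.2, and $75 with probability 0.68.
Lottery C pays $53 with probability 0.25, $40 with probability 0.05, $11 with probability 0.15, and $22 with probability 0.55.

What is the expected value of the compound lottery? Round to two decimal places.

EV(A) = 0.2 × (-68) + 0.4 × 112 + 0.4 × (-12) = -13.6 + 44.8 − 4.8 = 26.4
EV(B) = 0.12 × (-14) + 0.2 × (-37) + 0.68 × 75 = -1.68 − 7.4 + 51 = 41.92
EV(C) = 0.25 × 53 + 0.05 × 40 + 0.15 × 11 + 0.55 × 22 = 13.25 + 2 + 1.65 + 12.1 = 29
Overall = 0.2 × 26.4 + 0.4 × 41.92 + 0.4 × 29 = 5.28 + 16.768 + 11.6 = 33.648

$33.65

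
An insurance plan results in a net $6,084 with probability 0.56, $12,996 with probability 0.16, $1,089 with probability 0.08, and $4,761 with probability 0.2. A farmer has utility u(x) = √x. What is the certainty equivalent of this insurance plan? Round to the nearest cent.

E[u] = 0.56·√6084 + 0.16·√12996 + 0.08·√1089 + 0.2·√4761 = 0.56·78 + 0.16·114 + 0.08·33 + 0.2·69 = 78.36
CE = (78.36)² = 6140.2896

$6,140.29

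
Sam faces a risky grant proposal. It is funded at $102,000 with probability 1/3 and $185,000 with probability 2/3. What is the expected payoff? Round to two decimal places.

$157,333.33

EV = 1/3 × 102000 + 2/3 × 185000 = 34000 + 123333.3333 = 157333.3333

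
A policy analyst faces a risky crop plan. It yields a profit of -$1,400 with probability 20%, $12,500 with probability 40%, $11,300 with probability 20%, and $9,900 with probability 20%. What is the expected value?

EV = 0.2 × (-1400) + 0.4 × 12500 + 0.2 × 11300 + 0.2 × 9900 = -280 + 5000 + 2260 + 1980 = 8960

$8,960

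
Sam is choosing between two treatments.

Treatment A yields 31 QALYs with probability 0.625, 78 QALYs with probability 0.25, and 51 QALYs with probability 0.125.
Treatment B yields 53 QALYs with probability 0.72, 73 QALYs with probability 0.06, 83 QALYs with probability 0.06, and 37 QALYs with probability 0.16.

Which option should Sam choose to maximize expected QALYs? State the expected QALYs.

Treatment A = 0.625 × 31 + 0.25 × 78 + 0.125 × 51 = 19.375 + 19.5 + 6.375 = 45.25
Treatment B = 0.72 × 53 + 0.06 × 73 + 0.06 × 83 + 0.16 × 37 = 38.16 + 4.38 + 4.98 + 5.92 = 53.44

Treatment B (53.44 QALYs)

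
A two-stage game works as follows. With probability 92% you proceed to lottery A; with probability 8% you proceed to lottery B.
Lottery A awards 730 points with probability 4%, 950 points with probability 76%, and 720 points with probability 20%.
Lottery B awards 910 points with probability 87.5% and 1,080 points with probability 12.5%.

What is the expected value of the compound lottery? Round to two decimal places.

EV(A) = 0.04 × 730 + 0.76 × 950 + 0.2 × 720 = 29.2 + 722 + 144 = 895.2
EV(B) = 0.875 × 910 + 0.125 × 1080 = 796.25 + 135 = 931.25
Overall = 0.92 × 895.2 + 0.08 × 931.25 = 823.584 + 74.5 = 898.084

898.08 points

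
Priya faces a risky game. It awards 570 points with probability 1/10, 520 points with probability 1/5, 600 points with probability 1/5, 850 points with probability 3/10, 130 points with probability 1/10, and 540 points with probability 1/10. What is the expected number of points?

603 points

EV = 1/10 × 570 + 1/5 × 520 + 1/5 × 600 + 3/10 × 850 + 1/10 × 130 + 1/10 × 540 = 57 + 104 + 120 + 255 + 13 + 54 = 603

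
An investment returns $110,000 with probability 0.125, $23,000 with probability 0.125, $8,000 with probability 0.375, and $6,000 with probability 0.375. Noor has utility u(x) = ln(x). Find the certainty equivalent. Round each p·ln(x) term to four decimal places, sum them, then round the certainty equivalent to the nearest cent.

$11,371.89

E[u] = 0.125·ln(110000) + 0.125·ln(23000) + 0.375·ln(8000) + 0.375·ln(6000) = 1.4510 + 1.2554 + 3.3702 + 3.2623 = 9.3389
CE = e^9.3389 ≈ 11371.89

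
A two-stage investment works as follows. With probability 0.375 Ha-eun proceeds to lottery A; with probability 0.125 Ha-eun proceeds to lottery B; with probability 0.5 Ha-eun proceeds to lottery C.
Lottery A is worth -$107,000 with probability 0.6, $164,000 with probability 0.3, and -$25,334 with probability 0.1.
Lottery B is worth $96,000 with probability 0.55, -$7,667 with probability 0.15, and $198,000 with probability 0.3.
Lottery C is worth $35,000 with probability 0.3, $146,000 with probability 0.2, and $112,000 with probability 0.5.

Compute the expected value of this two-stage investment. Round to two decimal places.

EV(A) = 0.6 × (-107000) + 0.3 × 164000 + 0.1 × (-25334) = -64200 + 49200 − 2533.4 = -17533.4
EV(B) = 0.55 × 96000 + 0.15 × (-7667) + 0.3 × 198000 = 52800 − 1150.05 + 59400 = 111049.95
EV(C) = 0.3 × 35000 + 0.2 × 146000 + 0.5 × 112000 = 10500 + 29200 + 56000 = 95700
Overall = 0.375 × (-17533.4) + 0.125 × 111049.95 + 0.5 × 95700 = -6575.025 + 13881.24375 + 47850 = 55156.21875

$55,156.22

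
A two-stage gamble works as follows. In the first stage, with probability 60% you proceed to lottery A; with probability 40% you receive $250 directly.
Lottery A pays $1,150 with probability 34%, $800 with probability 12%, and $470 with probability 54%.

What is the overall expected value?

EV(A) = 0.34 × 1150 + 0.12 × 800 + 0.54 × 470 = 391 + 96 + 253.8 = 740.8
Branch B: 250 (certain)
Overall = 0.6 × 740.8 + 0.4 × 250 = 444.48 + 100 = 544.48

$544.48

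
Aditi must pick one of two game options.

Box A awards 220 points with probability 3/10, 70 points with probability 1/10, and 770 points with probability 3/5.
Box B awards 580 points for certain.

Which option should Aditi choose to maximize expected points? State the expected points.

Box B (580 points)

Box A = 3/10 × 220 + 1/10 × 70 + 3/5 × 770 = 66 + 7 + 462 = 535
Box B: 580 (certain)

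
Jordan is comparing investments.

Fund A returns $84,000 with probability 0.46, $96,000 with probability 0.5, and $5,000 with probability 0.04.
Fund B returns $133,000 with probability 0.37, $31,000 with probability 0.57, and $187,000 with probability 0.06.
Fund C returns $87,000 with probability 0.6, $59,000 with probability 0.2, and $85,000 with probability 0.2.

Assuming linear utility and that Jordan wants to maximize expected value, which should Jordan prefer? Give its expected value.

Fund A = 0.46 × 84000 + 0.5 × 96000 + 0.04 × 5000 = 38640 + 48000 + 200 = 86840
Fund B = 0.37 × 133000 + 0.57 × 31000 + 0.06 × 187000 = 49210 + 17670 + 11220 = 78100
Fund C = 0.6 × 87000 + 0.2 × 59000 + 0.2 × 85000 = 52200 + 11800 + 17000 = 81000

Fund A ($86,840)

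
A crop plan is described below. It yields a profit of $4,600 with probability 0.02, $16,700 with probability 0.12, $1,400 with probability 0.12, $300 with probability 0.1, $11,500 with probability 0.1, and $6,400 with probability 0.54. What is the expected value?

EV = 0.02 × 4600 + 0.12 × 16700 + 0.12 × 1400 + 0.1 × 300 + 0.1 × 11500 + 0.54 × 6400 = 92 + 2004 + 168 + 30 + 1150 + 3456 = 6900

$6,900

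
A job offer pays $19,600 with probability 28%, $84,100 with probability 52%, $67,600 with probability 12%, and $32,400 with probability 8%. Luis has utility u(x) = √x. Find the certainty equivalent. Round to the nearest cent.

$55,507.36

E[u] = 0.28·√19600 + 0.52·√84100 + 0.12·√67600 + 0.08·√32400 = 0.28·140 + 0.52·290 + 0.12·260 + 0.08·180 = 235.6
CE = (235.6)² = 55507.36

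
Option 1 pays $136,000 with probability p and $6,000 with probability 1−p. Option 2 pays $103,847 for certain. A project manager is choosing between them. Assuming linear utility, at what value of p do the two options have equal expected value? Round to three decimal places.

p = 0.753

p·136000 + (1−p)·6000 = 103847
130000p + 6000 = 103847
p = (103847 − 6000) / 130000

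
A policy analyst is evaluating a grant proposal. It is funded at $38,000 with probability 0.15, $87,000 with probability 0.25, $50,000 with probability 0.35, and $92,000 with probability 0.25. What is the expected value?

$67,950

EV = 0.15 × 38000 + 0.25 × 87000 + 0.35 × 50000 + 0.25 × 92000 = 5700 + 21750 + 17500 + 23000 = 67950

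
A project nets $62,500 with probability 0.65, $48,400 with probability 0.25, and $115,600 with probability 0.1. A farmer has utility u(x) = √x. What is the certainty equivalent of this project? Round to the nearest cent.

E[u] = 0.65·√62500 + 0.25·√48400 + 0.1·√115600 = 0.65·250 + 0.25·220 + 0.1·340 = 251.5
CE = (251.5)² = 63252.25

$63,252.25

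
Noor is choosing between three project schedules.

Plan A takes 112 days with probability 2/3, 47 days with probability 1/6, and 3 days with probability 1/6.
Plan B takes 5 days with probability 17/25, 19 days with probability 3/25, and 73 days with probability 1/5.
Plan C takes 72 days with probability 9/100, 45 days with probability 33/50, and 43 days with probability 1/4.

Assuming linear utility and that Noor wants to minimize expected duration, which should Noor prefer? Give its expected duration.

Plan B (20.28 days)

Plan A = 2/3 × 112 + 1/6 × 47 + 1/6 × 3 = 74.6667 + 7.8333 + 0.5 = 83
Plan B = 17/25 × 5 + 3/25 × 19 + 1/5 × 73 = 3.4 + 2.28 + 14.6 = 20.28
Plan C = 9/100 × 72 + 33/50 × 45 + 1/4 × 43 = 6.48 + 29.7 + 10.75 = 46.93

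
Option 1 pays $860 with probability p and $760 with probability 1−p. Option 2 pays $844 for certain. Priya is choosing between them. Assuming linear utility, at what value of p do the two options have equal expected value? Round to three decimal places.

p = 0.840

p·860 + (1−p)·760 = 844
100p + 760 = 844
p = (844 − 760) / 100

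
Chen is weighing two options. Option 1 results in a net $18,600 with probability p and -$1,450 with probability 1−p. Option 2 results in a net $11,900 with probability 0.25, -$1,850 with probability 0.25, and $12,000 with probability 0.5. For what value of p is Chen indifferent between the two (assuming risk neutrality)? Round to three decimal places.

EV(Option 2) = 0.25 × 11900 + 0.25 × (-1850) + 0.5 × 12000 = 2975 − 462.5 + 6000 = 8512.5
p·18600 + (1−p)·(-1450) = 8512.5
20050p − 1450 = 8512.5
p = (8512.5 + 1450) / 20050

p = 0.497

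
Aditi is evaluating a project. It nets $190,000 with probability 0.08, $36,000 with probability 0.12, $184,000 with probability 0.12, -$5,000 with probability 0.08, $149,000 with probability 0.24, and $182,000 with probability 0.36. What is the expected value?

$142,480

EV = 0.08 × 190000 + 0.12 × 36000 + 0.12 × 184000 + 0.08 × (-5000) + 0.24 × 149000 + 0.36 × 182000 = 15200 + 4320 + 22080 − 400 + 35760 + 65520 = 142480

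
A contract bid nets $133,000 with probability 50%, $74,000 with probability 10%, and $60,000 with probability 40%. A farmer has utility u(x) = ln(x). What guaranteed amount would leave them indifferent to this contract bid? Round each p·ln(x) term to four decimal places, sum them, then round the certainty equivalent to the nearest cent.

E[u] = 0.5·ln(133000) + 0.1·ln(74000) + 0.4·ln(60000) = 5.8991 + 1.1212 + 4.4008 = 11.4211
CE = e^11.4211 ≈ 91226.44

$91,226.44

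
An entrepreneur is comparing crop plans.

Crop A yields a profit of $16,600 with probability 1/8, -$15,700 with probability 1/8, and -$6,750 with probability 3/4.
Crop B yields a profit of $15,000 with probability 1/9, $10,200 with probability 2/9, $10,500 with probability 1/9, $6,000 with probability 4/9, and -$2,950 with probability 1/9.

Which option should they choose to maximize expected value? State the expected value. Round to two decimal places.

Crop B ($7,438.89)

Crop A = 1/8 × 16600 + 1/8 × (-15700) + 3/4 × (-6750) = 2075 − 1962.5 − 5062.5 = -4950
Crop B = 1/9 × 15000 + 2/9 × 10200 + 1/9 × 10500 + 4/9 × 6000 + 1/9 × (-2950) = 1666.6667 + 2266.6667 + 1166.6667 + 2666.6667 − 327.7778 = 7438.8889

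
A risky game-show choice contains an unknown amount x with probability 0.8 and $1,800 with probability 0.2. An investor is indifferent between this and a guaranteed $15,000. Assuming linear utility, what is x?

0.8·x + 0.2·1800 = 15000
0.8·x = 15000 − 360 = 14640
x = 14640 / 0.8 = 18300

x = $18,300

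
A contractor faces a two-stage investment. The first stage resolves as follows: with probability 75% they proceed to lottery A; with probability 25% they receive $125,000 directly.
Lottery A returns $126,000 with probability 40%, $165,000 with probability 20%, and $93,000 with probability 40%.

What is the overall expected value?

$121,700

EV(A) = 0.4 × 126000 + 0.2 × 165000 + 0.4 × 93000 = 50400 + 33000 + 37200 = 120600
Branch B: 125000 (certain)
Overall = 0.75 × 120600 + 0.25 × 125000 = 90450 + 31250 = 121700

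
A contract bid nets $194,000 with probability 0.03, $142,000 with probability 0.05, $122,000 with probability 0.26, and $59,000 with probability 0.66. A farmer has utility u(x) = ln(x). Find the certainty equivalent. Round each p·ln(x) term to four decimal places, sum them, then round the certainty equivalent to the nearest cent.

E[u] = 0.03·ln(194000) + 0.05·ln(142000) + 0.26·ln(122000) + 0.66·ln(59000) = 0.3653 + 0.5932 + 3.0451 + 7.2503 = 11.2539
CE = e^11.2539 ≈ 77180.34

$77,180.34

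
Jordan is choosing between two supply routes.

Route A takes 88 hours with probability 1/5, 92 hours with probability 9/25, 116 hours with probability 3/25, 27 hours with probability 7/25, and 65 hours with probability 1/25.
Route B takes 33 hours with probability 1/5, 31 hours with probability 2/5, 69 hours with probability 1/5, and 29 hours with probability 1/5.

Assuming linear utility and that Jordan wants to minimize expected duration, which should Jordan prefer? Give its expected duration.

Route B (38.6 hours)

Route A = 1/5 × 88 + 9/25 × 92 + 3/25 × 116 + 7/25 × 27 + 1/25 × 65 = 17.6 + 33.12 + 13.92 + 7.56 + 2.6 = 74.8
Route B = 1/5 × 33 + 2/5 × 31 + 1/5 × 69 + 1/5 × 29 = 6.6 + 12.4 + 13.8 + 5.8 = 38.6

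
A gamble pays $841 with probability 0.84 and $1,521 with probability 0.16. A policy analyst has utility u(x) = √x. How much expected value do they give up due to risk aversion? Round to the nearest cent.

E[u] = 0.84·√841 + 0.16·√1521 = 0.84·29 + 0.16·39 = 30.6
CE = (30.6)² = 936.36
Risk premium = EV − CE = 949.8 − 936.36 = 13.44

$13.44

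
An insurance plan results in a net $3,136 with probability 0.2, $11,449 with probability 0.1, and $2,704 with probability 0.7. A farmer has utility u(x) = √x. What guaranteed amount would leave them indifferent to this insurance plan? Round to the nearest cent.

$3,398.89

E[u] = 0.2·√3136 + 0.1·√11449 + 0.7·√2704 = 0.2·56 + 0.1·107 + 0.7·52 = 58.3
CE = (58.3)² = 3398.89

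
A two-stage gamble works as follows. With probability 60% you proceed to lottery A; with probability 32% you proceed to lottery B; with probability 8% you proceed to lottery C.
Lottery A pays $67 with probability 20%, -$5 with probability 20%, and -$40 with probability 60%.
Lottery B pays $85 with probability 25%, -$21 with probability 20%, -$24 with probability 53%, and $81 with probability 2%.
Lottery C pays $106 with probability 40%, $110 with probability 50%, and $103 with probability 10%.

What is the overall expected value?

$3.56

EV(A) = 0.2 × 67 + 0.2 × (-5) + 0.6 × (-40) = 13.4 − 1 − 24 = -11.6
EV(B) = 0.25 × 85 + 0.2 × (-21) + 0.53 × (-24) + 0.02 × 81 = 21.25 − 4.2 − 12.72 + 1.62 = 5.95
EV(C) = 0.4 × 106 + 0.5 × 110 + 0.1 × 103 = 42.4 + 55 + 10.3 = 107.7
Overall = 0.6 × (-11.6) + 0.32 × 5.95 + 0.08 × 107.7 = -6.96 + 1.904 + 8.616 = 3.56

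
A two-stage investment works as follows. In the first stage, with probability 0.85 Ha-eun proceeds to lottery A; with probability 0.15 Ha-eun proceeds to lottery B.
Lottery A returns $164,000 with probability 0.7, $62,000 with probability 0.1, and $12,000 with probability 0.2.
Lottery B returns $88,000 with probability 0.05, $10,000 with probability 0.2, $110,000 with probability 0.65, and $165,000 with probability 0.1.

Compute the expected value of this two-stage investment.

EV(A) = 0.7 × 164000 + 0.1 × 62000 + 0.2 × 12000 = 114800 + 6200 + 2400 = 123400
EV(B) = 0.05 × 88000 + 0.2 × 10000 + 0.65 × 110000 + 0.1 × 165000 = 4400 + 2000 + 71500 + 16500 = 94400
Overall = 0.85 × 123400 + 0.15 × 94400 = 104890 + 14160 = 119050

$119,050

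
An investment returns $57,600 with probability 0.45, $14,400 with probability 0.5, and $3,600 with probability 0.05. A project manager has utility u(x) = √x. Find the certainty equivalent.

E[u] = 0.45·√57600 + 0.5·√14400 + 0.05·√3600 = 0.45·240 + 0.5·120 + 0.05·60 = 171
CE = (171)² = 29241

$29,241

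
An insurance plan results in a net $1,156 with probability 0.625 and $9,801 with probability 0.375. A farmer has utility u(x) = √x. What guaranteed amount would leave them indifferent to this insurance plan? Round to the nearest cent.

E[u] = 0.625·√1156 + 0.375·√9801 = 0.625·34 + 0.375·99 = 58.375
CE = (58.375)² = 3407.640625

$3,407.64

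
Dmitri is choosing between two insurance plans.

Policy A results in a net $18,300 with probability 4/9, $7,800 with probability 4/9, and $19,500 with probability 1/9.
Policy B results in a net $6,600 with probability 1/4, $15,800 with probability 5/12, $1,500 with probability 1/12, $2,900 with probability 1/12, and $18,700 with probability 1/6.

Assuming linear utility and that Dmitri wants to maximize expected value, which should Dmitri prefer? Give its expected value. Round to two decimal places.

Policy A = 4/9 × 18300 + 4/9 × 7800 + 1/9 × 19500 = 8133.3333 + 3466.6667 + 2166.6667 = 13766.6667
Policy B = 1/4 × 6600 + 5/12 × 15800 + 1/12 × 1500 + 1/12 × 2900 + 1/6 × 18700 = 1650 + 6583.3333 + 125 + 241.6667 + 3116.6667 = 11716.6667

Policy A ($13,766.67)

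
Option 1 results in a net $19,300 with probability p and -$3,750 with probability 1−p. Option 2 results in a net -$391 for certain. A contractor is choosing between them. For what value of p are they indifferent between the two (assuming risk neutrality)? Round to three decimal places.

p·19300 + (1−p)·(-3750) = -391
23050p − 3750 = -391
p = (-391 + 3750) / 23050

p = 0.146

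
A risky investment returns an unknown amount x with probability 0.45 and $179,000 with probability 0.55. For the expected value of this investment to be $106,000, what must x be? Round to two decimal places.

0.45·x + 0.55·179000 = 106000
0.45·x = 106000 − 98450 = 7550
x = 7550 / 0.45 = 16777.7778

x = $16,777.78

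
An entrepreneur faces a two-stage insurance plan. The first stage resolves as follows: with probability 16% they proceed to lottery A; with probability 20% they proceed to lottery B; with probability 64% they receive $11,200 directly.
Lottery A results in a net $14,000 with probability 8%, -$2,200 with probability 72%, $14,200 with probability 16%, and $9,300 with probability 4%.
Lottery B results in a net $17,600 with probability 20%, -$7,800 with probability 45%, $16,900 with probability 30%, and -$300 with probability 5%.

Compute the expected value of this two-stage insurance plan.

$8,529.80

EV(A) = 0.08 × 14000 + 0.72 × (-2200) + 0.16 × 14200 + 0.04 × 9300 = 1120 − 1584 + 2272 + 372 = 2180
EV(B) = 0.2 × 17600 + 0.45 × (-7800) + 0.3 × 16900 + 0.05 × (-300) = 3520 − 3510 + 5070 − 15 = 5065
Branch C: 11200 (certain)
Overall = 0.16 × 2180 + 0.2 × 5065 + 0.64 × 11200 = 348.8 + 1013 + 7168 = 8529.8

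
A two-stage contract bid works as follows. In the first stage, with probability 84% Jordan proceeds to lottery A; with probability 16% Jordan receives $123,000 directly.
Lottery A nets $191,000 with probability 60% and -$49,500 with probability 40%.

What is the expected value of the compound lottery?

$99,312

EV(A) = 0.6 × 191000 + 0.4 × (-49500) = 114600 − 19800 = 94800
Branch B: 123000 (certain)
Overall = 0.84 × 94800 + 0.16 × 123000 = 79632 + 19680 = 99312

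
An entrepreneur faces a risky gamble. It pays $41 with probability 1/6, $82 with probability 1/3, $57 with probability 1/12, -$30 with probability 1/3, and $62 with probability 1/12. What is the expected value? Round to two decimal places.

EV = 1/6 × 41 + 1/3 × 82 + 1/12 × 57 + 1/3 × (-30) + 1/12 × 62 = 6.8333 + 27.3333 + 4.75 − 10 + 5.1667 = 34.0833

$34.08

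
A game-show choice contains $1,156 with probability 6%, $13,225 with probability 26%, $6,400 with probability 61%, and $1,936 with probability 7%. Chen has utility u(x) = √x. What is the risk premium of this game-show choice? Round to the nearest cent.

$521.59

E[u] = 0.06·√1156 + 0.26·√13225 + 0.61·√6400 + 0.07·√1936 = 0.06·34 + 0.26·115 + 0.61·80 + 0.07·44 = 83.82
CE = (83.82)² = 7025.7924
Risk premium = EV − CE = 7547.38 − 7025.7924 = 521.5876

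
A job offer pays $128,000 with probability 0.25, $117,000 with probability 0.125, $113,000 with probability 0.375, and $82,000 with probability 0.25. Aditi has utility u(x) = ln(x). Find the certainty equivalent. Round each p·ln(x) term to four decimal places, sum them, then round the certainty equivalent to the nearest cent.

$108,055.47

E[u] = 0.25·ln(128000) + 0.125·ln(117000) + 0.375·ln(113000) + 0.25·ln(82000) = 2.9399 + 1.4587 + 4.3632 + 2.8286 = 11.5904
CE = e^11.5904 ≈ 108055.47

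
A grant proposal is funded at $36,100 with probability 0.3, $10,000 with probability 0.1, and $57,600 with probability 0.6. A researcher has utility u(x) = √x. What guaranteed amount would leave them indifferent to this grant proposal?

$44,521

E[u] = 0.3·√36100 + 0.1·√10000 + 0.6·√57600 = 0.3·190 + 0.1·100 + 0.6·240 = 211
CE = (211)² = 44521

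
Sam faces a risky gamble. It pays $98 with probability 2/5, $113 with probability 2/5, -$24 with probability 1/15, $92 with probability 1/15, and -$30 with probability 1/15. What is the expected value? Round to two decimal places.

EV = 2/5 × 98 + 2/5 × 113 + 1/15 × (-24) + 1/15 × 92 + 1/15 × (-30) = 39.2 + 45.2 − 1.6 + 6.1333 − 2 = 86.9333

$86.93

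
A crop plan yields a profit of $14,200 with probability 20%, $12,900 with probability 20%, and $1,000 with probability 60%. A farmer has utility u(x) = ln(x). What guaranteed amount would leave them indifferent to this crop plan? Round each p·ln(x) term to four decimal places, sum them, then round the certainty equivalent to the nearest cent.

$2,835.29

E[u] = 0.2·ln(14200) + 0.2·ln(12900) + 0.6·ln(1000) = 1.9122 + 1.8930 + 4.1447 = 7.9499
CE = e^7.9499 ≈ 2835.29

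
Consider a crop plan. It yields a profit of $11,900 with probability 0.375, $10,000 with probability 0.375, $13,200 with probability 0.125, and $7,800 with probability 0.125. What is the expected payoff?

EV = 0.375 × 11900 + 0.375 × 10000 + 0.125 × 13200 + 0.125 × 7800 = 4462.5 + 3750 + 1650 + 975 = 10837.5

$10,837.50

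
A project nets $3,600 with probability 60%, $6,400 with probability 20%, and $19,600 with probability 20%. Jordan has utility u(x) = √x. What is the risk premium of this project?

E[u] = 0.6·√3600 + 0.2·√6400 + 0.2·√19600 = 0.6·60 + 0.2·80 + 0.2·140 = 80
CE = (80)² = 6400
Risk premium = EV − CE = 7360 − 6400 = 960

$960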